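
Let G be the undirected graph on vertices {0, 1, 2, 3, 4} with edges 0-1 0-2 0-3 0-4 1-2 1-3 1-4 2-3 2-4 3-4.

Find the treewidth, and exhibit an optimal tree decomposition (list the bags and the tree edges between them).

A single bag containing all 5 vertices is trivially a valid decomposition of width 4. Conversely, {0, 1, 2, 3, 4} is a clique of size 5, and the vertices of any clique must share a bag in every tree decomposition; so some bag has ≥ 5 vertices and tw(G) ≥ 4. The upper and lower bounds meet at 4, so that is the treewidth.

Treewidth 4.
One optimal decomposition is:
Bags: B1 = {0, 1, 2, 3, 4}
Tree: (single bag)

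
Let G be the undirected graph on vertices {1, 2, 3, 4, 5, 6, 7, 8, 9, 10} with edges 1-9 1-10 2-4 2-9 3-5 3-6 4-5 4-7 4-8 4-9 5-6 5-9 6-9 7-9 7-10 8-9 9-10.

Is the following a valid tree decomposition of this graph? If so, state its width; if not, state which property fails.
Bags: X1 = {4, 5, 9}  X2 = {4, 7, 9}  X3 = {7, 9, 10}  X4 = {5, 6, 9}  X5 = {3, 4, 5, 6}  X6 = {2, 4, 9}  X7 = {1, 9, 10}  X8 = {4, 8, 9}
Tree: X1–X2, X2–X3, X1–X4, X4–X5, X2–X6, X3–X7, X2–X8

No — bags containing vertex 4 are not connected in the tree.

A tree decomposition must satisfy three properties: every vertex lies in some bag; for every edge, both endpoints lie together in some bag; and for every vertex, the bags containing it form a connected subtree. Here bags containing vertex 4 are not connected in the tree, so the decomposition is invalid.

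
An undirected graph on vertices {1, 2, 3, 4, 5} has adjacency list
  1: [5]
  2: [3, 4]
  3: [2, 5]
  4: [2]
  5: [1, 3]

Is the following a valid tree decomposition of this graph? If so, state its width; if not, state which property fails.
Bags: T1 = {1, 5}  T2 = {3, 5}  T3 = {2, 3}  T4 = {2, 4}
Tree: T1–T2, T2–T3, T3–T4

Yes; width 1.

Vertex coverage: the bags together contain {1, 2, 3, 4, 5}, the full vertex set. Edge coverage: each edge of G has both endpoints in at least one bag. Running intersection: for every vertex, the bags containing it form a connected subtree. All three properties hold, so this is a valid tree decomposition of width max|bag| − 1 = 1, and hence tw(G) ≤ 1.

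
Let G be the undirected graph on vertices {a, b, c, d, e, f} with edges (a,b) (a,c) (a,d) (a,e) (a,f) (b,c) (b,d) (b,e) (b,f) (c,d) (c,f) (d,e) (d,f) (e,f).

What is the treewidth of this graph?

4

A width-4 tree decomposition is:
Bags: B1 = {a, b, d, e, f}  B2 = {a, b, c, d, f}
Tree: B1–B2
Each bag holds 5 vertices, so the decomposition has width 4, which upper-bounds the treewidth. On the other hand G contains the 5-clique {a, b, d, e, f}. A clique must lie in a single bag of any decomposition, so no decomposition can have width below 4. The upper and lower bounds meet at 4, so that is the treewidth.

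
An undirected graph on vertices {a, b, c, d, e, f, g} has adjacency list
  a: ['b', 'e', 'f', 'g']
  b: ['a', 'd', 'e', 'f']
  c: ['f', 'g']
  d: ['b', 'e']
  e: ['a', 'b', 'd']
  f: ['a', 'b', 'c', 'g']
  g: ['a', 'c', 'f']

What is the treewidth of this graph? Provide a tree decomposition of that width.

Every bag has size at most 3, so the width is 3 − 1 = 2 and tw(G) ≤ 2. For the lower bound, the 3 vertices {b, d, e} are pairwise adjacent, and any tree decomposition puts a clique entirely inside one bag — forcing width ≥ 2. Combining the bounds, tw(G) = 2.

Treewidth 2.
One such decomposition:
Bags: B1 = {a, b, f}  B2 = {a, f, g}  B3 = {c, f, g}  B4 = {a, b, e}  B5 = {b, d, e}
Tree: B1–B2, B2–B3, B1–B4, B4–B5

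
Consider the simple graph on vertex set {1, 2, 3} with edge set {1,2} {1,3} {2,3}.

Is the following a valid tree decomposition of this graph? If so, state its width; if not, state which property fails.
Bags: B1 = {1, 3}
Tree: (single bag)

A tree decomposition must satisfy three properties: every vertex lies in some bag; for every edge, both endpoints lie together in some bag; and for every vertex, the bags containing it form a connected subtree. Here vertex 2 appears in no bag, so the decomposition is invalid.

No — vertex 2 appears in no bag.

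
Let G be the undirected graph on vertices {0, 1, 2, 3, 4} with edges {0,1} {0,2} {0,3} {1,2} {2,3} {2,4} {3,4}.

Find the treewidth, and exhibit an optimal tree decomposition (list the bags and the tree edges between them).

Treewidth 2.
Bags: B1 = {0, 2, 3}  B2 = {0, 1, 2}  B3 = {2, 3, 4}
Tree: B1–B2, B1–B3

The largest bag has 3 vertices, giving width 2; this decomposition certifies tw(G) ≤ 2. Conversely, {0, 1, 2} is a clique of size 3, and the vertices of any clique must share a bag in every tree decomposition; so some bag has ≥ 3 vertices and tw(G) ≥ 2. Hence tw(G) = 2 exactly.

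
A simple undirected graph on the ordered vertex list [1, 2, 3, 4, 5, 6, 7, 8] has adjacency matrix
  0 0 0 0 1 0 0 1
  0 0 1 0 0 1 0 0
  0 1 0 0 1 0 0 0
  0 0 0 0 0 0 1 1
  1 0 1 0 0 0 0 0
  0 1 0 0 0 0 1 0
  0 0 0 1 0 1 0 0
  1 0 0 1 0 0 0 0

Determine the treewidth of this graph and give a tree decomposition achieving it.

The largest bag has 3 vertices, giving width 2; this decomposition certifies tw(G) ≤ 2. Since 6–7–4–8–1–5–3–2–6 is a cycle in G, G is not acyclic. Forests are exactly the graphs of treewidth ≤ 1, so tw(G) ≥ 2. The upper and lower bounds meet at 2, so that is the treewidth.

Treewidth 2.
One optimal decomposition is:
Bags: B1 = {4, 6, 7}  B2 = {4, 6, 8}  B3 = {1, 6, 8}  B4 = {1, 5, 6}  B5 = {3, 5, 6}  B6 = {2, 3, 6}
Tree: B1–B2, B2–B3, B3–B4, B4–B5, B5–B6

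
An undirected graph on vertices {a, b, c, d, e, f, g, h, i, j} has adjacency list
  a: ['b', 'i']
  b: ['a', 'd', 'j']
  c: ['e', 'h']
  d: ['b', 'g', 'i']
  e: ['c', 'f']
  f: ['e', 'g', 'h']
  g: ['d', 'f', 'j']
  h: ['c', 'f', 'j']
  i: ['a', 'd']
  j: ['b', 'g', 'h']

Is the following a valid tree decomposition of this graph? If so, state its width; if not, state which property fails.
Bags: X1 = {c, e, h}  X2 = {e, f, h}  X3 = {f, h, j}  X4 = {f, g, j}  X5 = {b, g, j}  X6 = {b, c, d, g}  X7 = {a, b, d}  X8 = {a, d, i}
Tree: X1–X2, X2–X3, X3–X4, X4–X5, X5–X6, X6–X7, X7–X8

A tree decomposition must satisfy three properties: every vertex lies in some bag; for every edge, both endpoints lie together in some bag; and for every vertex, the bags containing it form a connected subtree. Here bags containing vertex c are not connected in the tree, so the decomposition is invalid.

No — bags containing vertex c are not connected in the tree.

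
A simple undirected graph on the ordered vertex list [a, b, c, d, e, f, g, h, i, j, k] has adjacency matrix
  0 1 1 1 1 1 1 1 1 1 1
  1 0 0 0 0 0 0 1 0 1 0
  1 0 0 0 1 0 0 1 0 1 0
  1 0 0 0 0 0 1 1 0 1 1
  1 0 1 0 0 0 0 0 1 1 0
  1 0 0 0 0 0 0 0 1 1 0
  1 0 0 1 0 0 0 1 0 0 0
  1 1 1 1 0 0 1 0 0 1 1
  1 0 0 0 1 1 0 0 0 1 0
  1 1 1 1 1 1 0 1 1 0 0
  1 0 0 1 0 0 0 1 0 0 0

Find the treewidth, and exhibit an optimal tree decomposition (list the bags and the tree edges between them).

Treewidth 3.
One optimal decomposition is:
Bags: B1 = {a, d, h, k}  B2 = {a, d, h, j}  B3 = {a, c, h, j}  B4 = {a, b, h, j}  B5 = {a, d, g, h}  B6 = {a, c, e, j}  B7 = {a, e, i, j}  B8 = {a, f, i, j}
Tree: B1–B2, B2–B3, B3–B4, B2–B5, B3–B6, B6–B7, B7–B8

The largest bag has 4 vertices, giving width 3; this decomposition certifies tw(G) ≤ 3. Conversely, {a, d, g, h} is a clique of size 4, and the vertices of any clique must share a bag in every tree decomposition; so some bag has ≥ 4 vertices and tw(G) ≥ 3. Combining the bounds, tw(G) = 3.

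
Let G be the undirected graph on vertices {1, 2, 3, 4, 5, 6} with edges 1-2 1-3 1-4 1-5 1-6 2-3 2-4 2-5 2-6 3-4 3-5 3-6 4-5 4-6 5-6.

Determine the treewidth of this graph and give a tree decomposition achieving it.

Treewidth 5.
One such decomposition:
Bags: B1 = {1, 2, 3, 4, 5, 6}
Tree: (single bag)

A single bag containing all 6 vertices is trivially a valid decomposition of width 5. For the lower bound, the 6 vertices {1, 2, 3, 4, 5, 6} are pairwise adjacent, and any tree decomposition puts a clique entirely inside one bag — forcing width ≥ 5. Therefore the treewidth is 5.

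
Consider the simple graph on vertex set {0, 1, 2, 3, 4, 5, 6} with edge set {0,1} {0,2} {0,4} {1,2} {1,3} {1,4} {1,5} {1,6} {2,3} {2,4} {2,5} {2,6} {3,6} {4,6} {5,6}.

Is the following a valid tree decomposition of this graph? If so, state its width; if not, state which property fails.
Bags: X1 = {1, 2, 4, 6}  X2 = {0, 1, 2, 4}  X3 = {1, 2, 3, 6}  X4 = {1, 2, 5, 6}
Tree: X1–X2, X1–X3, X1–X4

Yes; width 3.

Checking the three conditions: (i) the bags cover all of {0, 1, 2, 3, 4, 5, 6}; (ii) for each edge, some bag contains both endpoints; (iii) the bags containing any fixed vertex form a subtree. All hold, so the decomposition is valid with width 4 − 1 = 3.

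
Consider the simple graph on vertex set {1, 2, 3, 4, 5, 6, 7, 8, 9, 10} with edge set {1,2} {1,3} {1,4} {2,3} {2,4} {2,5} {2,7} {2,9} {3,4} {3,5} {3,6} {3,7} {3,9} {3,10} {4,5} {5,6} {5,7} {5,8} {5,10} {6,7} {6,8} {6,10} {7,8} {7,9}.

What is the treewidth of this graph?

A width-3 tree decomposition is:
Bags: B1 = {2, 3, 5, 7}  B2 = {3, 5, 6, 7}  B3 = {3, 5, 6, 10}  B4 = {2, 3, 4, 5}  B5 = {2, 3, 7, 9}  B6 = {5, 6, 7, 8}  B7 = {1, 2, 3, 4}
Tree: B1–B2, B2–B3, B1–B4, B1–B5, B2–B6, B4–B7
Each bag holds 4 vertices, so the decomposition has width 3, which upper-bounds the treewidth. On the other hand G contains the 4-clique {5, 6, 7, 8}. A clique must lie in a single bag of any decomposition, so no decomposition can have width below 3. Hence tw(G) = 3 exactly.

3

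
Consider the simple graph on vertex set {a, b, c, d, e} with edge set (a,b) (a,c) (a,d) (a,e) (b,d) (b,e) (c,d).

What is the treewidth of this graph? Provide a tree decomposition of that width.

The largest bag has 3 vertices, giving width 2; this decomposition certifies tw(G) ≤ 2. Conversely, {a, c, d} is a clique of size 3, and the vertices of any clique must share a bag in every tree decomposition; so some bag has ≥ 3 vertices and tw(G) ≥ 2. Combining the bounds, tw(G) = 2.

Treewidth 2.
Bags: B1 = {a, c, d}  B2 = {a, b, d}  B3 = {a, b, e}
Tree: B1–B2, B2–B3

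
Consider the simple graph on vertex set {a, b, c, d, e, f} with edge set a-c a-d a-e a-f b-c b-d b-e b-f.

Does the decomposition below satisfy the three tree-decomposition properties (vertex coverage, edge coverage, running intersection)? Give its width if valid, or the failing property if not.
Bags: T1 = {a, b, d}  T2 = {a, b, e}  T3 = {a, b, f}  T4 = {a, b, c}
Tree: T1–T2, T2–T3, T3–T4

Checking the three conditions: (i) the bags cover all of {a, b, c, d, e, f}; (ii) for each edge, some bag contains both endpoints; (iii) the bags containing any fixed vertex form a subtree. All hold, so the decomposition is valid with width 3 − 1 = 2.

Yes; width 2.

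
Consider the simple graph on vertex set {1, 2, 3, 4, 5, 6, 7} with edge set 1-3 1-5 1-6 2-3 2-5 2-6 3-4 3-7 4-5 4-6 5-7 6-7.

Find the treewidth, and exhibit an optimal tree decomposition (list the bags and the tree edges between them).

Treewidth 3.
One optimal decomposition is:
Bags: B1 = {3, 4, 5, 6}  B2 = {3, 5, 6, 7}  B3 = {2, 3, 5, 6}  B4 = {1, 3, 5, 6}
Tree: B1–B2, B2–B3, B3–B4

Each bag holds 4 vertices, so the decomposition has width 3, which upper-bounds the treewidth. For the lower bound: the 4 vertex sets {4,5}, {6,7}, {3}, {2} are disjoint, each induces a connected subgraph, and every pair is joined by at least one edge of G. Contracting each set to a single vertex therefore yields K_{4} as a minor, and since treewidth is minor-monotone, tw(G) ≥ tw(K_{4}) = 3. Hence tw(G) = 3 exactly.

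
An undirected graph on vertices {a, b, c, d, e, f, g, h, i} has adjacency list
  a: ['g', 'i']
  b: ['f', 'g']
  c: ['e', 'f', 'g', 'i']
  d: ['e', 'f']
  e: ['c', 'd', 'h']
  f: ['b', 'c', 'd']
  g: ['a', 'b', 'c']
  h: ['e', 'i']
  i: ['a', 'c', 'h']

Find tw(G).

A width-3 tree decomposition is:
Bags: B1 = {a, g, h, i}  B2 = {c, g, h, i}  B3 = {c, e, g, h}  B4 = {b, c, e, g}  B5 = {b, c, e, f}  B6 = {b, d, e, f}
Tree: B1–B2, B2–B3, B3–B4, B4–B5, B5–B6
The largest bag has 4 vertices, giving width 3; this decomposition certifies tw(G) ≤ 3. For the lower bound: the 4 vertex sets {a,h,i}, {g}, {c}, {b,d,e,f} are disjoint, each induces a connected subgraph, and every pair is joined by at least one edge of G. Contracting each set to a single vertex therefore yields K_{4} as a minor, and since treewidth is minor-monotone, tw(G) ≥ tw(K_{4}) = 3. Hence tw(G) = 3 exactly.

3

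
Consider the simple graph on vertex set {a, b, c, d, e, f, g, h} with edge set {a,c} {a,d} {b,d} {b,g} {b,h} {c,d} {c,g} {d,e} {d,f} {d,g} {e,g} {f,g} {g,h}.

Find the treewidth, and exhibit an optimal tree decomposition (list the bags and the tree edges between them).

Treewidth 2.
Bags: B1 = {d, e, g}  B2 = {d, f, g}  B3 = {c, d, g}  B4 = {b, d, g}  B5 = {b, g, h}  B6 = {a, c, d}
Tree: B1–B2, B2–B3, B1–B4, B4–B5, B3–B6

Every bag has size at most 3, so the width is 3 − 1 = 2 and tw(G) ≤ 2. Conversely, {d, e, g} is a clique of size 3, and the vertices of any clique must share a bag in every tree decomposition; so some bag has ≥ 3 vertices and tw(G) ≥ 2. Hence tw(G) = 2 exactly.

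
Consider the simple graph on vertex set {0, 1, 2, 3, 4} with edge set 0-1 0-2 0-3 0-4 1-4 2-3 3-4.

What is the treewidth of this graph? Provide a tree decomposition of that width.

Treewidth 2.
Bags: B1 = {0, 3, 4}  B2 = {0, 2, 3}  B3 = {0, 1, 4}
Tree: B1–B2, B1–B3

Each bag holds 3 vertices, so the decomposition has width 2, which upper-bounds the treewidth. Conversely, {0, 1, 4} is a clique of size 3, and the vertices of any clique must share a bag in every tree decomposition; so some bag has ≥ 3 vertices and tw(G) ≥ 2. Hence tw(G) = 2 exactly.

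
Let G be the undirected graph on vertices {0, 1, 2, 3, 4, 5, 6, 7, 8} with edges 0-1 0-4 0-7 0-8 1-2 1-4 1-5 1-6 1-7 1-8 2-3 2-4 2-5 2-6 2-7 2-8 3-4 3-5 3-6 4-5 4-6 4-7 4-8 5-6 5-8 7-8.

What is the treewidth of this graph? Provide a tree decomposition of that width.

Treewidth 4.
One optimal decomposition is:
Bags: B1 = {2, 3, 4, 5, 6}  B2 = {1, 2, 4, 5, 6}  B3 = {1, 2, 4, 5, 8}  B4 = {1, 2, 4, 7, 8}  B5 = {0, 1, 4, 7, 8}
Tree: B1–B2, B2–B3, B3–B4, B4–B5

The largest bag has 5 vertices, giving width 4; this decomposition certifies tw(G) ≤ 4. Conversely, {0, 1, 4, 7, 8} is a clique of size 5, and the vertices of any clique must share a bag in every tree decomposition; so some bag has ≥ 5 vertices and tw(G) ≥ 4. The upper and lower bounds meet at 4, so that is the treewidth.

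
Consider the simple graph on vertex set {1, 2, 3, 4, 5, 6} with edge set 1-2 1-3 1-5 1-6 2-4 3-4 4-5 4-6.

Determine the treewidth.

2

A width-2 tree decomposition is:
Bags: B1 = {1, 4, 5}  B2 = {1, 4, 6}  B3 = {1, 3, 4}  B4 = {1, 2, 4}
Tree: B1–B2, B2–B3, B3–B4
Each bag holds 3 vertices, so the decomposition has width 2, which upper-bounds the treewidth. For the lower bound, G contains the cycle 4–5–1–6–4, so G is not a forest; only forests have treewidth ≤ 1, hence tw(G) ≥ 2. Combining the bounds, tw(G) = 2.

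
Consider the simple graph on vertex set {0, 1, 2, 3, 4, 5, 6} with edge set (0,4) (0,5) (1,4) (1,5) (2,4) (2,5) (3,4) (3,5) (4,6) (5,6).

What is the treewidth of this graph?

2

A width-2 tree decomposition is:
Bags: B1 = {2, 4, 5}  B2 = {0, 4, 5}  B3 = {1, 4, 5}  B4 = {4, 5, 6}  B5 = {3, 4, 5}
Tree: B1–B2, B2–B3, B3–B4, B4–B5
Every bag has size at most 3, so the width is 3 − 1 = 2 and tw(G) ≤ 2. The edges 4–2–5–0–4 form a cycle, so G is not a tree and its treewidth is at least 2. Combining the bounds, tw(G) = 2.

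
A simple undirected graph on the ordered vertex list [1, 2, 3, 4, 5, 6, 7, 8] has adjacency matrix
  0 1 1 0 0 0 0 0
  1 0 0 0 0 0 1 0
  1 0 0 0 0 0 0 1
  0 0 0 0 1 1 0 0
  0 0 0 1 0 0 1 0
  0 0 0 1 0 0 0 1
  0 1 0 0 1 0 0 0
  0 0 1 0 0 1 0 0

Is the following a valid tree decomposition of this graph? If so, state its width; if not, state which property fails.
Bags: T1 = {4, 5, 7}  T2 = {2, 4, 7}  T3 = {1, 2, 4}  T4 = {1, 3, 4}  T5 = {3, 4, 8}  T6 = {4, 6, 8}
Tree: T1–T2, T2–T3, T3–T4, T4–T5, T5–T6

Yes; width 2.

Vertex coverage: the bags together contain {1, 2, 3, 4, 5, 6, 7, 8}, the full vertex set. Edge coverage: each edge of G has both endpoints in at least one bag. Running intersection: for every vertex, the bags containing it form a connected subtree. All three properties hold, so this is a valid tree decomposition of width max|bag| − 1 = 2, and hence tw(G) ≤ 2.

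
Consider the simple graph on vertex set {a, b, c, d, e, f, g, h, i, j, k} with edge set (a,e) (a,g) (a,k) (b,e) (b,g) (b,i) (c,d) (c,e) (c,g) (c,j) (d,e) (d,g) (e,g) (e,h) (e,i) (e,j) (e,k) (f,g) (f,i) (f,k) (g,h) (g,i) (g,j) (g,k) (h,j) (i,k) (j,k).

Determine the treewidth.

3

A width-3 tree decomposition is:
Bags: B1 = {e, g, i, k}  B2 = {e, g, j, k}  B3 = {b, e, g, i}  B4 = {e, g, h, j}  B5 = {c, e, g, j}  B6 = {f, g, i, k}  B7 = {a, e, g, k}  B8 = {c, d, e, g}
Tree: B1–B2, B1–B3, B2–B4, B2–B5, B1–B6, B1–B7, B5–B8
Each bag holds 4 vertices, so the decomposition has width 3, which upper-bounds the treewidth. On the other hand G contains the 4-clique {c, d, e, g}. A clique must lie in a single bag of any decomposition, so no decomposition can have width below 3. Combining the bounds, tw(G) = 3.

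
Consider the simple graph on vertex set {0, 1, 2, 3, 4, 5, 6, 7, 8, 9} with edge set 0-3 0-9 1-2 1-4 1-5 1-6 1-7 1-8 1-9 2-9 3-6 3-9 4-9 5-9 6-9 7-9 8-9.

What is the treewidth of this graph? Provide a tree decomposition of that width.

The largest bag has 3 vertices, giving width 2; this decomposition certifies tw(G) ≤ 2. On the other hand G contains the 3-clique {0, 3, 9}. A clique must lie in a single bag of any decomposition, so no decomposition can have width below 2. Therefore the treewidth is 2.

Treewidth 2.
One such decomposition:
Bags: B1 = {1, 7, 9}  B2 = {1, 6, 9}  B3 = {3, 6, 9}  B4 = {1, 8, 9}  B5 = {1, 5, 9}  B6 = {0, 3, 9}  B7 = {1, 4, 9}  B8 = {1, 2, 9}
Tree: B1–B2, B2–B3, B2–B4, B4–B5, B3–B6, B2–B7, B1–B8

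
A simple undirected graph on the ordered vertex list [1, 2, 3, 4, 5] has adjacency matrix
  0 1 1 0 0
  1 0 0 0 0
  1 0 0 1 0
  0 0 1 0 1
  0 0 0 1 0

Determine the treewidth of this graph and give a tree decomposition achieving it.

The largest bag has 2 vertices, giving width 1; this decomposition certifies tw(G) ≤ 1. Since G has at least one edge (e.g. 2–1), it is not an edgeless graph, so tw(G) ≥ 1. Combining the bounds, tw(G) = 1.

Treewidth 1.
Bags: B1 = {1, 2}  B2 = {1, 3}  B3 = {3, 4}  B4 = {4, 5}
Tree: B1–B2, B2–B3, B3–B4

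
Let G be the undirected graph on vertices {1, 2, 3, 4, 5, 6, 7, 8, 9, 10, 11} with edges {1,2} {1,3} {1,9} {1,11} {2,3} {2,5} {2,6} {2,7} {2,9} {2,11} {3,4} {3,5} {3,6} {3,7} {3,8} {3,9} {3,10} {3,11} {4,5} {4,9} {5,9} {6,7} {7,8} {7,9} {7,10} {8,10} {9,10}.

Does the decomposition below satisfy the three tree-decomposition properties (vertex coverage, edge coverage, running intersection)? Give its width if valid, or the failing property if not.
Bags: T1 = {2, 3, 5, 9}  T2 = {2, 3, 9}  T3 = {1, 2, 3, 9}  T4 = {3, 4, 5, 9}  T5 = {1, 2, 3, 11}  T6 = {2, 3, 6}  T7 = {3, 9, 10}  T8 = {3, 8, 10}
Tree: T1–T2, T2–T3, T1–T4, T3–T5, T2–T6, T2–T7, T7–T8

No — vertex 7 appears in no bag.

A tree decomposition must satisfy three properties: every vertex lies in some bag; for every edge, both endpoints lie together in some bag; and for every vertex, the bags containing it form a connected subtree. Here vertex 7 appears in no bag, so the decomposition is invalid.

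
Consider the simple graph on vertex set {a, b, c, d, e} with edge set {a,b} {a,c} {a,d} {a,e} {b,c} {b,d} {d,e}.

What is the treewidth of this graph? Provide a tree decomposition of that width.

Every bag has size at most 3, so the width is 3 − 1 = 2 and tw(G) ≤ 2. On the other hand G contains the 3-clique {a, d, e}. A clique must lie in a single bag of any decomposition, so no decomposition can have width below 2. Combining the bounds, tw(G) = 2.

Treewidth 2.
One optimal decomposition is:
Bags: B1 = {a, b, c}  B2 = {a, b, d}  B3 = {a, d, e}
Tree: B1–B2, B2–B3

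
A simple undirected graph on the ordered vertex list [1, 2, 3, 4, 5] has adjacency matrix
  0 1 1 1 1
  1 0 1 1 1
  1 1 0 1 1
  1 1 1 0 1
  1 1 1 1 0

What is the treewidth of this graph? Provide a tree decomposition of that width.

Treewidth 4.
One such decomposition:
Bags: B1 = {1, 2, 3, 4, 5}
Tree: (single bag)

With just one bag of size 5, the width is 5 − 1 = 4, so tw(G) ≤ 4. Conversely, {1, 2, 3, 4, 5} is a clique of size 5, and the vertices of any clique must share a bag in every tree decomposition; so some bag has ≥ 5 vertices and tw(G) ≥ 4. The upper and lower bounds meet at 4, so that is the treewidth.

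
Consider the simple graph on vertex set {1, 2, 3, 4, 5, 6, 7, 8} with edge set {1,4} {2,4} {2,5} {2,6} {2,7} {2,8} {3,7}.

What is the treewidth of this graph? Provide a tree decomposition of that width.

Treewidth 1.
Bags: B1 = {2, 4}  B2 = {2, 7}  B3 = {2, 6}  B4 = {3, 7}  B5 = {1, 4}  B6 = {2, 5}  B7 = {2, 8}
Tree: B1–B2, B1–B3, B2–B4, B1–B5, B2–B6, B3–B7

Each bag holds 2 vertices, so the decomposition has width 1, which upper-bounds the treewidth. Any graph with an edge has treewidth ≥ 1, and G has the edge 2–4. Therefore the treewidth is 1.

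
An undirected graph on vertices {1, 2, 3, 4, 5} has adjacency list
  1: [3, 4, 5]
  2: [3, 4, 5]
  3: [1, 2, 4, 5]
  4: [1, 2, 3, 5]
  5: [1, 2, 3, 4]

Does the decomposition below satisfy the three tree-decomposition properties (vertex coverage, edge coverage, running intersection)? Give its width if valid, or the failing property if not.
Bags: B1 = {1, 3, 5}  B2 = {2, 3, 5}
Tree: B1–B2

No — vertex 4 appears in no bag.

A tree decomposition must satisfy three properties: every vertex lies in some bag; for every edge, both endpoints lie together in some bag; and for every vertex, the bags containing it form a connected subtree. Here vertex 4 appears in no bag, so the decomposition is invalid.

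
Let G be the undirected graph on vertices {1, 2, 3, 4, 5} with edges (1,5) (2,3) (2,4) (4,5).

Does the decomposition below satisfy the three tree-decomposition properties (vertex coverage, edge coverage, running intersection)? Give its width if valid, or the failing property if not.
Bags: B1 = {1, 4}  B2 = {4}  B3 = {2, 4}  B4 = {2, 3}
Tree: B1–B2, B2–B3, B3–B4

No — vertex 5 appears in no bag.

A tree decomposition must satisfy three properties: every vertex lies in some bag; for every edge, both endpoints lie together in some bag; and for every vertex, the bags containing it form a connected subtree. Here vertex 5 appears in no bag, so the decomposition is invalid.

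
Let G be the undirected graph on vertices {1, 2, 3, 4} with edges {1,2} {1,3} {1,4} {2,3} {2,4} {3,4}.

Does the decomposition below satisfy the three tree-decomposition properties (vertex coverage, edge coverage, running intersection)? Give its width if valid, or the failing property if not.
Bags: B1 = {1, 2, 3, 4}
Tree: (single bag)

Checking the three conditions: (i) the bags cover all of {1, 2, 3, 4}; (ii) for each edge, some bag contains both endpoints; (iii) the bags containing any fixed vertex form a subtree. All hold, so the decomposition is valid with width 4 − 1 = 3.

Yes; width 3.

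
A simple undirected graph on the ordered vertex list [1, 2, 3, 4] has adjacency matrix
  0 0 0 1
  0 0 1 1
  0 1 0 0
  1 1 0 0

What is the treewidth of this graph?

A width-1 tree decomposition is:
Bags: B1 = {2, 3}  B2 = {2, 4}  B3 = {1, 4}
Tree: B1–B2, B2–B3
Every bag has size at most 2, so the width is 2 − 1 = 1 and tw(G) ≤ 1. Since G has at least one edge (e.g. 3–2), it is not an edgeless graph, so tw(G) ≥ 1. Therefore the treewidth is 1.

1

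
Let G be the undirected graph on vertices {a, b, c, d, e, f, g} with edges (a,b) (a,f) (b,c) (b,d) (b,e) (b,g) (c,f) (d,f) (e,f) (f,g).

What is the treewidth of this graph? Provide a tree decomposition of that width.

Treewidth 2.
One optimal decomposition is:
Bags: B1 = {b, d, f}  B2 = {b, e, f}  B3 = {b, f, g}  B4 = {a, b, f}  B5 = {b, c, f}
Tree: B1–B2, B2–B3, B3–B4, B4–B5

Each bag holds 3 vertices, so the decomposition has width 2, which upper-bounds the treewidth. Since b–d–f–e–b is a cycle in G, G is not acyclic. Forests are exactly the graphs of treewidth ≤ 1, so tw(G) ≥ 2. Combining the bounds, tw(G) = 2.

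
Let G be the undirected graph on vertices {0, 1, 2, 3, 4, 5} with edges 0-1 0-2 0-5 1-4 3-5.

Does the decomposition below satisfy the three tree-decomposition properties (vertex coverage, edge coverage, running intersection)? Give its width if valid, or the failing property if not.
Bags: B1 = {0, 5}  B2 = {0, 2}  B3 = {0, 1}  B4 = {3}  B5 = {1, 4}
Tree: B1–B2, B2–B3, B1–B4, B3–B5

A tree decomposition must satisfy three properties: every vertex lies in some bag; for every edge, both endpoints lie together in some bag; and for every vertex, the bags containing it form a connected subtree. Here edge (5,3) lies in no bag, so the decomposition is invalid.

No — edge (5,3) lies in no bag.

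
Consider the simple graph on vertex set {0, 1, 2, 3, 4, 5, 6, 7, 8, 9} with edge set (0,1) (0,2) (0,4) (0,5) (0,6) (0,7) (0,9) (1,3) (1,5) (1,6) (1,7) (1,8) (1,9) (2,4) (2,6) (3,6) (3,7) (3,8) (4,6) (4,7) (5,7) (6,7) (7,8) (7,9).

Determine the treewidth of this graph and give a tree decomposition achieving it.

Treewidth 3.
Bags: B1 = {0, 1, 6, 7}  B2 = {0, 4, 6, 7}  B3 = {1, 3, 6, 7}  B4 = {0, 1, 5, 7}  B5 = {1, 3, 7, 8}  B6 = {0, 2, 4, 6}  B7 = {0, 1, 7, 9}
Tree: B1–B2, B1–B3, B1–B4, B3–B5, B2–B6, B4–B7

Each bag holds 4 vertices, so the decomposition has width 3, which upper-bounds the treewidth. Conversely, {0, 2, 4, 6} is a clique of size 4, and the vertices of any clique must share a bag in every tree decomposition; so some bag has ≥ 4 vertices and tw(G) ≥ 3. Combining the bounds, tw(G) = 3.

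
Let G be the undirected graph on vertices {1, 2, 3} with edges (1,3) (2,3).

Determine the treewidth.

A width-1 tree decomposition is:
Bags: B1 = {2, 3}  B2 = {1, 3}
Tree: B1–B2
Each bag holds 2 vertices, so the decomposition has width 1, which upper-bounds the treewidth. Since G has at least one edge (e.g. 3–2), it is not an edgeless graph, so tw(G) ≥ 1. Hence tw(G) = 1 exactly.

1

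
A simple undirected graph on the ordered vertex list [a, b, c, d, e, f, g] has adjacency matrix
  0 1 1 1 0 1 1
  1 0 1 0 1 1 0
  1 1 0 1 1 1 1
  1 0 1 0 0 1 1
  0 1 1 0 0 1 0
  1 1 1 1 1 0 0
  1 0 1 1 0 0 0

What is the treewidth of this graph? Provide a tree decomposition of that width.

Every bag has size at most 4, so the width is 4 − 1 = 3 and tw(G) ≤ 3. For the lower bound, the 4 vertices {a, c, d, g} are pairwise adjacent, and any tree decomposition puts a clique entirely inside one bag — forcing width ≥ 3. Combining the bounds, tw(G) = 3.

Treewidth 3.
One such decomposition:
Bags: B1 = {a, c, d, g}  B2 = {a, c, d, f}  B3 = {a, b, c, f}  B4 = {b, c, e, f}
Tree: B1–B2, B2–B3, B3–B4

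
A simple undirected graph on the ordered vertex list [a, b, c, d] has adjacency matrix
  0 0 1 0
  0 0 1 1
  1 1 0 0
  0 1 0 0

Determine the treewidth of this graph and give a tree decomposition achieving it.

Every bag has size at most 2, so the width is 2 − 1 = 1 and tw(G) ≤ 1. Since G has at least one edge (e.g. d–b), it is not an edgeless graph, so tw(G) ≥ 1. Combining the bounds, tw(G) = 1.

Treewidth 1.
One such decomposition:
Bags: B1 = {b, d}  B2 = {b, c}  B3 = {a, c}
Tree: B1–B2, B2–B3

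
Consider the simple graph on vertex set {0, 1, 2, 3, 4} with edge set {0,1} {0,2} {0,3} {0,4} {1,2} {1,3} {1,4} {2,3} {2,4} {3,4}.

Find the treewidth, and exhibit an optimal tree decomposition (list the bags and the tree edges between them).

A single bag containing all 5 vertices is trivially a valid decomposition of width 4. On the other hand G contains the 5-clique {0, 1, 2, 3, 4}. A clique must lie in a single bag of any decomposition, so no decomposition can have width below 4. Hence tw(G) = 4 exactly.

Treewidth 4.
Bags: B1 = {0, 1, 2, 3, 4}
Tree: (single bag)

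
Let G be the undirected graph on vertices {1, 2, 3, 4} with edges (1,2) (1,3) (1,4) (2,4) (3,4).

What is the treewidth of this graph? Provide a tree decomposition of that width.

Each bag holds 3 vertices, so the decomposition has width 2, which upper-bounds the treewidth. For the lower bound, the 3 vertices {1, 2, 4} are pairwise adjacent, and any tree decomposition puts a clique entirely inside one bag — forcing width ≥ 2. Combining the bounds, tw(G) = 2.

Treewidth 2.
One such decomposition:
Bags: B1 = {1, 2, 4}  B2 = {1, 3, 4}
Tree: B1–B2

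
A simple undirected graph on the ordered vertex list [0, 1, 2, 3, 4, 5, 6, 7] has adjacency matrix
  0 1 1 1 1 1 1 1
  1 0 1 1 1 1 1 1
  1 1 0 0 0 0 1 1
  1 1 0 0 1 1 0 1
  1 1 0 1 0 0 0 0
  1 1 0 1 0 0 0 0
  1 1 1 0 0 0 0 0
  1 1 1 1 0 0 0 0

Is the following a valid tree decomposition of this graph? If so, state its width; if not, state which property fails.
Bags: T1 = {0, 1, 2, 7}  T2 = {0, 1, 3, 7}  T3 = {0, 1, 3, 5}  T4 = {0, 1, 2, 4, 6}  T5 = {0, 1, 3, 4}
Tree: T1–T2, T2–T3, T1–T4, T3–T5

A tree decomposition must satisfy three properties: every vertex lies in some bag; for every edge, both endpoints lie together in some bag; and for every vertex, the bags containing it form a connected subtree. Here bags containing vertex 4 are not connected in the tree, so the decomposition is invalid.

No — bags containing vertex 4 are not connected in the tree.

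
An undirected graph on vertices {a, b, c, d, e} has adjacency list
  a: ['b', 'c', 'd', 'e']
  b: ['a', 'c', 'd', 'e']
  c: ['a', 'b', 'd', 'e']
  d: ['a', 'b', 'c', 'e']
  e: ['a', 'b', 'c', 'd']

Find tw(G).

A width-4 tree decomposition is:
Bags: B1 = {a, b, c, d, e}
Tree: (single bag)
A single bag containing all 5 vertices is trivially a valid decomposition of width 4. On the other hand G contains the 5-clique {a, b, c, d, e}. A clique must lie in a single bag of any decomposition, so no decomposition can have width below 4. The upper and lower bounds meet at 4, so that is the treewidth.

4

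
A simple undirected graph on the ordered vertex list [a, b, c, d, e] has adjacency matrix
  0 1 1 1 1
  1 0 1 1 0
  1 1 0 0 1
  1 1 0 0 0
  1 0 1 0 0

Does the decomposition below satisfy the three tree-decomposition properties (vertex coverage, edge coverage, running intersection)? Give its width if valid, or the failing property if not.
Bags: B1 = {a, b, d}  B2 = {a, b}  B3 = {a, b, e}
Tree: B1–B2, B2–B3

A tree decomposition must satisfy three properties: every vertex lies in some bag; for every edge, both endpoints lie together in some bag; and for every vertex, the bags containing it form a connected subtree. Here vertex c appears in no bag, so the decomposition is invalid.

No — vertex c appears in no bag.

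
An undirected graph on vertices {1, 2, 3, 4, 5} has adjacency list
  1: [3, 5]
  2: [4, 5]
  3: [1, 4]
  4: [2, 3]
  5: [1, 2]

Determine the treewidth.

A width-2 tree decomposition is:
Bags: B1 = {1, 2, 5}  B2 = {1, 2, 3}  B3 = {2, 3, 4}
Tree: B1–B2, B2–B3
Each bag holds 3 vertices, so the decomposition has width 2, which upper-bounds the treewidth. For the lower bound, G contains the cycle 2–5–1–3–4–2, so G is not a forest; only forests have treewidth ≤ 1, hence tw(G) ≥ 2. Therefore the treewidth is 2.

2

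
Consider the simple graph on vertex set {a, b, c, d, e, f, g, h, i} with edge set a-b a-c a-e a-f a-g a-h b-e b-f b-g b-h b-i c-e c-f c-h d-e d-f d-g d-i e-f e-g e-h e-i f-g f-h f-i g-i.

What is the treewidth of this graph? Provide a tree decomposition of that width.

Treewidth 4.
One optimal decomposition is:
Bags: B1 = {a, b, e, f, h}  B2 = {a, c, e, f, h}  B3 = {a, b, e, f, g}  B4 = {b, e, f, g, i}  B5 = {d, e, f, g, i}
Tree: B1–B2, B1–B3, B3–B4, B4–B5

Each bag holds 5 vertices, so the decomposition has width 4, which upper-bounds the treewidth. On the other hand G contains the 5-clique {d, e, f, g, i}. A clique must lie in a single bag of any decomposition, so no decomposition can have width below 4. Combining the bounds, tw(G) = 4.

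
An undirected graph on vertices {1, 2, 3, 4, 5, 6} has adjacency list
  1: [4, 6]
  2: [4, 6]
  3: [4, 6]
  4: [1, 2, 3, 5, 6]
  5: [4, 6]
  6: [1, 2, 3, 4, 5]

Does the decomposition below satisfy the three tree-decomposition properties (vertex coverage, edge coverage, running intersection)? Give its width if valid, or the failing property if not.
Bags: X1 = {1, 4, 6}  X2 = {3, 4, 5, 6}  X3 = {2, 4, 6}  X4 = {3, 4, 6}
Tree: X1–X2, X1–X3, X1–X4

A tree decomposition must satisfy three properties: every vertex lies in some bag; for every edge, both endpoints lie together in some bag; and for every vertex, the bags containing it form a connected subtree. Here bags containing vertex 3 are not connected in the tree, so the decomposition is invalid.

No — bags containing vertex 3 are not connected in the tree.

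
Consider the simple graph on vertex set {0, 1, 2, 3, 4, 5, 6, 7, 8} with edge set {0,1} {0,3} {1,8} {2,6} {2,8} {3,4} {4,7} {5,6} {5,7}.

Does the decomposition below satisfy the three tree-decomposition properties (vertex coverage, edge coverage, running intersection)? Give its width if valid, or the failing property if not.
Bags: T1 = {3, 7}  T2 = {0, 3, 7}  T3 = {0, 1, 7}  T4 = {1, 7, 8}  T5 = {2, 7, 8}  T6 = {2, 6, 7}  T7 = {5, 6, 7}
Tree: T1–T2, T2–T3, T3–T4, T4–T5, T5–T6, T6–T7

No — vertex 4 appears in no bag.

A tree decomposition must satisfy three properties: every vertex lies in some bag; for every edge, both endpoints lie together in some bag; and for every vertex, the bags containing it form a connected subtree. Here vertex 4 appears in no bag, so the decomposition is invalid.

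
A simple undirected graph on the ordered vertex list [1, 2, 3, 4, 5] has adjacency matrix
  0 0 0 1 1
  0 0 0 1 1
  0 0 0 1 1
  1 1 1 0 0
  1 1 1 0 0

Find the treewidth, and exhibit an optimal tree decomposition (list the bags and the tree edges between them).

Each bag holds 3 vertices, so the decomposition has width 2, which upper-bounds the treewidth. For the lower bound, G contains the cycle 1–4–2–5–1, so G is not a forest; only forests have treewidth ≤ 1, hence tw(G) ≥ 2. Hence tw(G) = 2 exactly.

Treewidth 2.
One such decomposition:
Bags: B1 = {1, 4, 5}  B2 = {2, 4, 5}  B3 = {3, 4, 5}
Tree: B1–B2, B2–B3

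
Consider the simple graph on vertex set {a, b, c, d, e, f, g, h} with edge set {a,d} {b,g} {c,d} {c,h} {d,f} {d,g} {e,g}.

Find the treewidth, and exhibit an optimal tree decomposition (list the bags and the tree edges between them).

Each bag holds 2 vertices, so the decomposition has width 1, which upper-bounds the treewidth. Any graph with an edge has treewidth ≥ 1, and G has the edge g–e. Combining the bounds, tw(G) = 1.

Treewidth 1.
Bags: B1 = {e, g}  B2 = {d, g}  B3 = {a, d}  B4 = {c, d}  B5 = {b, g}  B6 = {d, f}  B7 = {c, h}
Tree: B1–B2, B2–B3, B2–B4, B2–B5, B4–B6, B4–B7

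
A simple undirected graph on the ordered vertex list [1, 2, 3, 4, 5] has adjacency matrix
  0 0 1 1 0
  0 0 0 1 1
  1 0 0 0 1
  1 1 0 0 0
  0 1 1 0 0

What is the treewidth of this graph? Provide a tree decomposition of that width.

Treewidth 2.
One optimal decomposition is:
Bags: B1 = {2, 4, 5}  B2 = {1, 4, 5}  B3 = {1, 3, 5}
Tree: B1–B2, B2–B3

Each bag holds 3 vertices, so the decomposition has width 2, which upper-bounds the treewidth. The edges 5–2–4–1–3–5 form a cycle, so G is not a tree and its treewidth is at least 2. The upper and lower bounds meet at 2, so that is the treewidth.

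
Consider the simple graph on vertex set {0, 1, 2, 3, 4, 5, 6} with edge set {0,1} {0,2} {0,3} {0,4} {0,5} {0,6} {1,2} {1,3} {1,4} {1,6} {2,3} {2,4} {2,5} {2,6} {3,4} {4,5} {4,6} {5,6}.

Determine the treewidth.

A width-4 tree decomposition is:
Bags: B1 = {0, 1, 2, 3, 4}  B2 = {0, 1, 2, 4, 6}  B3 = {0, 2, 4, 5, 6}
Tree: B1–B2, B2–B3
The largest bag has 5 vertices, giving width 4; this decomposition certifies tw(G) ≤ 4. On the other hand G contains the 5-clique {0, 1, 2, 3, 4}. A clique must lie in a single bag of any decomposition, so no decomposition can have width below 4. Therefore the treewidth is 4.

4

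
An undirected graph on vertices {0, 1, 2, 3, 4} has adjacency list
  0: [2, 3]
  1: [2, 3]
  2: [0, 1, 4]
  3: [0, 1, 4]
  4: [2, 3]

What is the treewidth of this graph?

A width-2 tree decomposition is:
Bags: B1 = {1, 2, 3}  B2 = {2, 3, 4}  B3 = {0, 2, 3}
Tree: B1–B2, B2–B3
Every bag has size at most 3, so the width is 3 − 1 = 2 and tw(G) ≤ 2. Since 1–2–4–3–1 is a cycle in G, G is not acyclic. Forests are exactly the graphs of treewidth ≤ 1, so tw(G) ≥ 2. Combining the bounds, tw(G) = 2.

2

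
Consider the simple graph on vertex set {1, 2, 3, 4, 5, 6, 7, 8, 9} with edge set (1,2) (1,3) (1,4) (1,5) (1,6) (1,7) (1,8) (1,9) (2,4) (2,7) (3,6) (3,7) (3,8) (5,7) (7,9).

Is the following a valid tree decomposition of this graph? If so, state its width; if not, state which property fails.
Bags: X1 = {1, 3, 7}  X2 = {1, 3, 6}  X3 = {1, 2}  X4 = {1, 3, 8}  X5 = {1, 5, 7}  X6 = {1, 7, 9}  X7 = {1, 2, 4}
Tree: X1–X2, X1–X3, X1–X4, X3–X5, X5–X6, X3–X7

No — edge (7,2) lies in no bag.

A tree decomposition must satisfy three properties: every vertex lies in some bag; for every edge, both endpoints lie together in some bag; and for every vertex, the bags containing it form a connected subtree. Here edge (7,2) lies in no bag, so the decomposition is invalid.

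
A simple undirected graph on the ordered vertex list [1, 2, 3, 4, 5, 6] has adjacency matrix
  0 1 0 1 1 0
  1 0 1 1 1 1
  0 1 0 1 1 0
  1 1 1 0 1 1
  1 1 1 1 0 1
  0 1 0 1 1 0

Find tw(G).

A width-3 tree decomposition is:
Bags: B1 = {2, 4, 5, 6}  B2 = {2, 3, 4, 5}  B3 = {1, 2, 4, 5}
Tree: B1–B2, B1–B3
Each bag holds 4 vertices, so the decomposition has width 3, which upper-bounds the treewidth. Conversely, {1, 2, 4, 5} is a clique of size 4, and the vertices of any clique must share a bag in every tree decomposition; so some bag has ≥ 4 vertices and tw(G) ≥ 3. Hence tw(G) = 3 exactly.

3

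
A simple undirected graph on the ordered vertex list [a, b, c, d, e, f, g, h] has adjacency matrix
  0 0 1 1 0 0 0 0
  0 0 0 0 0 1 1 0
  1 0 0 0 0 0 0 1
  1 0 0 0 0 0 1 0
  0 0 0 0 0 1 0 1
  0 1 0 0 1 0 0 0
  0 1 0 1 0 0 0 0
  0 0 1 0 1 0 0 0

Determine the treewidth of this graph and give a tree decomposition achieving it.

Treewidth 2.
One optimal decomposition is:
Bags: B1 = {b, e, f}  B2 = {b, e, g}  B3 = {d, e, g}  B4 = {a, d, e}  B5 = {a, c, e}  B6 = {c, e, h}
Tree: B1–B2, B2–B3, B3–B4, B4–B5, B5–B6

Each bag holds 3 vertices, so the decomposition has width 2, which upper-bounds the treewidth. The edges e–f–b–g–d–a–c–h–e form a cycle, so G is not a tree and its treewidth is at least 2. The upper and lower bounds meet at 2, so that is the treewidth.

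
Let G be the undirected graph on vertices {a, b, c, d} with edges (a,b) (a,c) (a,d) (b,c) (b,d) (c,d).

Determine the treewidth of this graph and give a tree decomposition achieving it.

Treewidth 3.
Bags: B1 = {a, b, c, d}
Tree: (single bag)

With just one bag of size 4, the width is 4 − 1 = 3, so tw(G) ≤ 3. For the lower bound, the 4 vertices {a, b, c, d} are pairwise adjacent, and any tree decomposition puts a clique entirely inside one bag — forcing width ≥ 3. Combining the bounds, tw(G) = 3.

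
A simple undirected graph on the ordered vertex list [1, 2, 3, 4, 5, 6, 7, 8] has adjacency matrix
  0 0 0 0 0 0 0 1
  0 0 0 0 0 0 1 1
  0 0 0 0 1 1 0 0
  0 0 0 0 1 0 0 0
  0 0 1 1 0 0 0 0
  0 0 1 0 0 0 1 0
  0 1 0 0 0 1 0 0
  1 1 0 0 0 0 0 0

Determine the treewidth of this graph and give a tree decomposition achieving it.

The largest bag has 2 vertices, giving width 1; this decomposition certifies tw(G) ≤ 1. Any graph with an edge has treewidth ≥ 1, and G has the edge 1–8. Hence tw(G) = 1 exactly.

Treewidth 1.
Bags: B1 = {1, 8}  B2 = {2, 8}  B3 = {2, 7}  B4 = {6, 7}  B5 = {3, 6}  B6 = {3, 5}  B7 = {4, 5}
Tree: B1–B2, B2–B3, B3–B4, B4–B5, B5–B6, B6–B7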